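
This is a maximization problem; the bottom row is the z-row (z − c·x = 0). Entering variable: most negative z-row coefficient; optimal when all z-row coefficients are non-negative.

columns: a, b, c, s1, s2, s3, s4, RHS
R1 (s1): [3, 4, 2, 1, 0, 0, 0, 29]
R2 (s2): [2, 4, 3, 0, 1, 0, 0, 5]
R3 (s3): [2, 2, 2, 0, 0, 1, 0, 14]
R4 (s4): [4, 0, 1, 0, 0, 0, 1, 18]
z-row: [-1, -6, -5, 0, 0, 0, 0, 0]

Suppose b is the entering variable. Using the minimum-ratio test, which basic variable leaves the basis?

Column b entries and ratios — s1: 29/4 = 29/4; s2: 5/4 = 5/4; s3: 14/2 = 7; s4: 0 ≤ 0, skip.
Smallest ratio is 5/4 in the row of s2, so s2 leaves.

s2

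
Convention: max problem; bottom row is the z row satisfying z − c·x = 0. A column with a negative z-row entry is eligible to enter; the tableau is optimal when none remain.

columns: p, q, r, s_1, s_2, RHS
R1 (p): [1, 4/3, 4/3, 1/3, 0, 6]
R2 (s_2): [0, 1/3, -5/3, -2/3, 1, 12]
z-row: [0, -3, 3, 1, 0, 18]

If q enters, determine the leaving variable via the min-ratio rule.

p

Column q entries and ratios — p: 6/(4/3) = 9/2; s_2: 12/(1/3) = 36.
Smallest ratio is 9/2 in the row of p, so p leaves.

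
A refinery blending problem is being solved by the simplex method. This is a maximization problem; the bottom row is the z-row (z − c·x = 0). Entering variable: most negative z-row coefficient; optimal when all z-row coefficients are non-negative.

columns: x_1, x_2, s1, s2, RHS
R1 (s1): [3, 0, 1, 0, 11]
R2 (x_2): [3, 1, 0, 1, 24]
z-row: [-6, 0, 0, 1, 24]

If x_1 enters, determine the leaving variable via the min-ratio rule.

Column x_1 entries and ratios — s1: 11/3 = 11/3; x_2: 24/3 = 8.
Smallest ratio is 11/3 in the row of s1, so s1 leaves.

s1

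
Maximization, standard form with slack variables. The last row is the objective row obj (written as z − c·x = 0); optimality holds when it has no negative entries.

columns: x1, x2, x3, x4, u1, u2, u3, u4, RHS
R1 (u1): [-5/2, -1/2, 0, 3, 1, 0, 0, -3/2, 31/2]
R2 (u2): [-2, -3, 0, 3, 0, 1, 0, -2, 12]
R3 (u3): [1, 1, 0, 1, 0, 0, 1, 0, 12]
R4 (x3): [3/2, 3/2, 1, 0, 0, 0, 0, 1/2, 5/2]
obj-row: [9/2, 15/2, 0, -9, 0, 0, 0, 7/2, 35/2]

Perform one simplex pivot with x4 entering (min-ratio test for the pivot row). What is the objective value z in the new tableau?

107/2

Ratio test on column x4 — row 1: (31/2)/3 = 31/6; row 2: 12/3 = 4; row 3: 12/1 = 12; row 4: entry 0 ≤ 0. Minimum is 4 at row 2 (u2 leaves); pivot element 3.
Pivot on row 2; the obj-row RHS becomes 35/2 − (-9)·4 = 107/2.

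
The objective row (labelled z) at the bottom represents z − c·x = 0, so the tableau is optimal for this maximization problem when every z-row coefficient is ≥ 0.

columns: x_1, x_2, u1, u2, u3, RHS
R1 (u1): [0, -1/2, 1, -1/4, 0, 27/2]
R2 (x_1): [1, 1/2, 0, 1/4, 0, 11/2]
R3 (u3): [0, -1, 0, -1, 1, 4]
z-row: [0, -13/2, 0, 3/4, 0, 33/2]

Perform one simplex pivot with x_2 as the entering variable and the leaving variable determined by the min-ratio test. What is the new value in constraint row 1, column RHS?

Ratio test on column x_2 — row 1: entry -1/2 ≤ 0; row 2: (11/2)/(1/2) = 11; row 3: entry -1 ≤ 0. Minimum is 11 at row 2 (x_1 leaves); pivot element 1/2.
Divide row 2 by 1/2; eliminate column x_2 from the other rows.
Row 1 update in column RHS: 27/2 − (-1/2)·11 = 19.

19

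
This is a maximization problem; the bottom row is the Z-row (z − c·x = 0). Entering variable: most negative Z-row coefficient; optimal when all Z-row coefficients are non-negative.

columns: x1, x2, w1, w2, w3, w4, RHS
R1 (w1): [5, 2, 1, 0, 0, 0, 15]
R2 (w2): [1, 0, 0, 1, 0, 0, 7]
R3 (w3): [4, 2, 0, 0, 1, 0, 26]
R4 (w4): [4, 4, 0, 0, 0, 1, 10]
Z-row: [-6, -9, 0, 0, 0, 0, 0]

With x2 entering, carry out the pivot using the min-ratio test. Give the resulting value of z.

Ratio test on column x2 — row 1: 15/2 = 15/2; row 2: entry 0 ≤ 0; row 3: 26/2 = 13; row 4: 10/4 = 5/2. Minimum is 5/2 at row 4 (w4 leaves); pivot element 4.
Pivot on row 4; the Z-row RHS becomes 0 − (-9)·(5/2) = 45/2.

45/2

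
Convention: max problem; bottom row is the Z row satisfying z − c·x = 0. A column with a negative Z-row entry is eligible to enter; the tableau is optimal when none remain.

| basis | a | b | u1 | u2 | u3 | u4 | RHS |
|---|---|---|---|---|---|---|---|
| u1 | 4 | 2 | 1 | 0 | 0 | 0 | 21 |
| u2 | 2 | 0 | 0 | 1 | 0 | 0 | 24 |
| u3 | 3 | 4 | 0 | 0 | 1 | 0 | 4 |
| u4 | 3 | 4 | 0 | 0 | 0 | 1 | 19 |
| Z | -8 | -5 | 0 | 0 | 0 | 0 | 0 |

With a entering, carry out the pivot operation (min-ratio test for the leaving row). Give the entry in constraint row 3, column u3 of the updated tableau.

Ratio test on column a — row 1: 21/4 = 21/4; row 2: 24/2 = 12; row 3: 4/3 = 4/3; row 4: 19/3 = 19/3. Minimum is 4/3 at row 3 (u3 leaves); pivot element 3.
Divide row 3 by 3; eliminate column a from the other rows.
In the new row 3, the u3 entry is the old entry divided by the pivot: 1/3 = 1/3.

1/3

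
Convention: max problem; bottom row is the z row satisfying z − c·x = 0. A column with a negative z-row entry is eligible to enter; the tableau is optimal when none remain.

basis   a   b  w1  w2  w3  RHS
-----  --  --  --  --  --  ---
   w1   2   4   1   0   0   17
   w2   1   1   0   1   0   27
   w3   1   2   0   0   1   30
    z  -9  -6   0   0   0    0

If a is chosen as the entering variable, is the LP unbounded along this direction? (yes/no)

no

Column a has positive entries in row(s) 1, 2, 3, so the ratio test bounds it — not unbounded.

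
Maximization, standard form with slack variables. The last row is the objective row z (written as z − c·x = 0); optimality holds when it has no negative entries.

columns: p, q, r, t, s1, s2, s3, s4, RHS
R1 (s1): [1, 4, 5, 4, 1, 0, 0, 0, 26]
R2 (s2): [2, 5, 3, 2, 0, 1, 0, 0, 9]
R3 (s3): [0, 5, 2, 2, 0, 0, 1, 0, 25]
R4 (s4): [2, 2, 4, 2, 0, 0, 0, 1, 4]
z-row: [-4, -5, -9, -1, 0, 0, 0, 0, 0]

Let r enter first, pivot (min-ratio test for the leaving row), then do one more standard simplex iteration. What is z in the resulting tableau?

69/7

Ratio test on column r — row 1: 26/5 = 26/5; row 2: 9/3 = 3; row 3: 25/2 = 25/2; row 4: 4/4 = 1. Minimum is 1 at row 4 (s4 leaves); pivot element 4.
Pivot on row 4; the z-row RHS becomes 0 − (-9)·1 = 9.
Next entering variable (most negative z-row entry -1/2): q.
Ratio test on column q — row 1: 21/(3/2) = 14; row 2: 6/(7/2) = 12/7; row 3: 23/4 = 23/4; row 4: 1/(1/2) = 2. Minimum is 12/7 at row 2 (s2 leaves); pivot element 7/2.
After the second pivot the z-row RHS is 9 − (-1/2)·(12/7) = 69/7.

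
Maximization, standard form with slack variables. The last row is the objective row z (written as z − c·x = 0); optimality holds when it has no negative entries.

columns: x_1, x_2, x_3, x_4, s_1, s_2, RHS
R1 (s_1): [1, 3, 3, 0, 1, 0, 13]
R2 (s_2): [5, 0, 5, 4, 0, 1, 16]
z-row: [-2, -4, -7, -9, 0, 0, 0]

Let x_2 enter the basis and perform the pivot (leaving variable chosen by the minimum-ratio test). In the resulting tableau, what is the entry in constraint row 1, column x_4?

0

Ratio test on column x_2 — row 1: 13/3 = 13/3; row 2: entry 0 ≤ 0. Minimum is 13/3 at row 1 (s_1 leaves); pivot element 3.
Divide row 1 by 3; eliminate column x_2 from the other rows.
In the new row 1, the x_4 entry is the old entry divided by the pivot: 0/3 = 0.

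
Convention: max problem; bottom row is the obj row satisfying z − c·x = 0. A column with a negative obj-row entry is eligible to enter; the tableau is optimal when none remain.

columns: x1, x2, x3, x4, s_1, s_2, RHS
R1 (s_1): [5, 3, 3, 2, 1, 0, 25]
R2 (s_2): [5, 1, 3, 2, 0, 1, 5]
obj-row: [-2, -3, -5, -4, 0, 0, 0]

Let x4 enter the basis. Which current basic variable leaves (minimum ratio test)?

Column x4 entries and ratios — s_1: 25/2 = 25/2; s_2: 5/2 = 5/2.
Smallest ratio is 5/2 in the row of s_2, so s_2 leaves.

s_2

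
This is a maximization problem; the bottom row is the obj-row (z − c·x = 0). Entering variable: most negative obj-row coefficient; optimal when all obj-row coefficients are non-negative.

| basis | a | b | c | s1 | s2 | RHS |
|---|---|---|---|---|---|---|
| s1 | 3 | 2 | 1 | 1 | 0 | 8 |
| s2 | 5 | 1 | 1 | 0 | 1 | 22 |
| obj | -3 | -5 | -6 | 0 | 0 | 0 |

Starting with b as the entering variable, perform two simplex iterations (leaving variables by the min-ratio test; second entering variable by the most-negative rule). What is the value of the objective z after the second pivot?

48

Ratio test on column b — row 1: 8/2 = 4; row 2: 22/1 = 22. Minimum is 4 at row 1 (s1 leaves); pivot element 2.
Pivot on row 1; the obj-row RHS becomes 0 − (-5)·4 = 20.
Next entering variable (most negative obj-row entry -7/2): c.
Ratio test on column c — row 1: 4/(1/2) = 8; row 2: 18/(1/2) = 36. Minimum is 8 at row 1 (b leaves); pivot element 1/2.
After the second pivot the obj-row RHS is 20 − (-7/2)·8 = 48.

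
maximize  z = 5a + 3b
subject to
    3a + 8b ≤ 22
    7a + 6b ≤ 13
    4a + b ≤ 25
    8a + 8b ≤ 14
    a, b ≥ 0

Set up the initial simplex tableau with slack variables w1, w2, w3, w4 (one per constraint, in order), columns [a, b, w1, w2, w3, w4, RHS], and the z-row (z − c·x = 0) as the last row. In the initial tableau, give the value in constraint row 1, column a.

3

Constraint 1 has coefficient 3 on a.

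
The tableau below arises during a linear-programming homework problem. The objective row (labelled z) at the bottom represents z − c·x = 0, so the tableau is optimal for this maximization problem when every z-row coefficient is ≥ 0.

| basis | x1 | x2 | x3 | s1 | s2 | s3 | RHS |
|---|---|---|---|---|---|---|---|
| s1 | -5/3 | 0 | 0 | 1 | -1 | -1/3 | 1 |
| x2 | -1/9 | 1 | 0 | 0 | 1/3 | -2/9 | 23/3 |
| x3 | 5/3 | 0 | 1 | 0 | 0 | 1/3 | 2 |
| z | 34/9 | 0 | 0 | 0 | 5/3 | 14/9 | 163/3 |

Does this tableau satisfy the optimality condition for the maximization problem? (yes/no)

yes

Every z-row coefficient is ≥ 0, so the tableau is optimal.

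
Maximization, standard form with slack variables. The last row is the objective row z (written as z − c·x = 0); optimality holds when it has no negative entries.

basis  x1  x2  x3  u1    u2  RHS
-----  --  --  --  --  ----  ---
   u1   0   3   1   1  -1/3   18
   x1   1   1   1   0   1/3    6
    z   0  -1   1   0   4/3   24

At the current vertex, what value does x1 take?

x1 is basic (row 2); its value is the RHS of that row, 6.

6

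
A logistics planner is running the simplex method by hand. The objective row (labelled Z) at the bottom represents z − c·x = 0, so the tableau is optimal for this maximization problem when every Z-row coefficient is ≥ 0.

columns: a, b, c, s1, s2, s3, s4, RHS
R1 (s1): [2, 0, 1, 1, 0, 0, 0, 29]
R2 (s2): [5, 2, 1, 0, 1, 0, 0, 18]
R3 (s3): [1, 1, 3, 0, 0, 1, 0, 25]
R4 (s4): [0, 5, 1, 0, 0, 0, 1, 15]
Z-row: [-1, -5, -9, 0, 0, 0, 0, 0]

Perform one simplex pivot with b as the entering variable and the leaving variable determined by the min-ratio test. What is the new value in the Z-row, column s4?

1

Ratio test on column b — row 1: entry 0 ≤ 0; row 2: 18/2 = 9; row 3: 25/1 = 25; row 4: 15/5 = 3. Minimum is 3 at row 4 (s4 leaves); pivot element 5.
Divide row 4 by 5; eliminate column b from the other rows.
Z-row update in column s4: 0 − (-5)·(1/5) = 1.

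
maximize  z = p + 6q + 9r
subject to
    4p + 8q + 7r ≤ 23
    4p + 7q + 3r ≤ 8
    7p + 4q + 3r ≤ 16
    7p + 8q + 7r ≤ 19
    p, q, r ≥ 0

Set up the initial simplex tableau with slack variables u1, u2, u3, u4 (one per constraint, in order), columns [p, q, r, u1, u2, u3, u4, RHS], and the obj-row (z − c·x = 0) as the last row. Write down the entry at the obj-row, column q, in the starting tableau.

The obj-row carries the negated objective coefficients: the q entry is -6.

-6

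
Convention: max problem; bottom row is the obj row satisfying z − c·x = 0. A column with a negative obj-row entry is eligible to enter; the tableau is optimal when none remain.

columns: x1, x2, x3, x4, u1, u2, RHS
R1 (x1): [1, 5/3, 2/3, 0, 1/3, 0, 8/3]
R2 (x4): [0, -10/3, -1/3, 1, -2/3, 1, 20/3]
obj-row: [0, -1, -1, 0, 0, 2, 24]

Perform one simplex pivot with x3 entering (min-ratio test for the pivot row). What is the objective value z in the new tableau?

Ratio test on column x3 — row 1: (8/3)/(2/3) = 4; row 2: entry -1/3 ≤ 0. Minimum is 4 at row 1 (x1 leaves); pivot element 2/3.
Pivot on row 1; the obj-row RHS becomes 24 − (-1)·4 = 28.

28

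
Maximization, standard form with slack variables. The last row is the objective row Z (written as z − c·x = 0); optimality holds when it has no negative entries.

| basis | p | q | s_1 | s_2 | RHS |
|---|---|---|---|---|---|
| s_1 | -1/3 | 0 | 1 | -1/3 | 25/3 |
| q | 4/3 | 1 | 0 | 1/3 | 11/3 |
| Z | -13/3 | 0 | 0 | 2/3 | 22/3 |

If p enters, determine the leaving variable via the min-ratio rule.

q

Column p entries and ratios — s_1: -1/3 ≤ 0, skip; q: (11/3)/(4/3) = 11/4.
Smallest ratio is 11/4 in the row of q, so q leaves.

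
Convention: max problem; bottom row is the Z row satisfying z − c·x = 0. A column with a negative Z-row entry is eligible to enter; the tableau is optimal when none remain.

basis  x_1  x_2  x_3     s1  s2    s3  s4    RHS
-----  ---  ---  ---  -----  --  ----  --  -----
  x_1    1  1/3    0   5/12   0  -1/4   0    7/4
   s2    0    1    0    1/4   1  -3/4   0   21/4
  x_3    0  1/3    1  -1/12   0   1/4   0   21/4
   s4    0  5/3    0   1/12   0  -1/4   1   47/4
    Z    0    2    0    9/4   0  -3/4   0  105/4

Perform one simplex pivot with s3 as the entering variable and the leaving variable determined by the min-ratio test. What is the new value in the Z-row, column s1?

2

Ratio test on column s3 — row 1: entry -1/4 ≤ 0; row 2: entry -3/4 ≤ 0; row 3: (21/4)/(1/4) = 21; row 4: entry -1/4 ≤ 0. Minimum is 21 at row 3 (x_3 leaves); pivot element 1/4.
Divide row 3 by 1/4; eliminate column s3 from the other rows.
Z-row update in column s1: 9/4 − (-3/4)·(-1/3) = 2.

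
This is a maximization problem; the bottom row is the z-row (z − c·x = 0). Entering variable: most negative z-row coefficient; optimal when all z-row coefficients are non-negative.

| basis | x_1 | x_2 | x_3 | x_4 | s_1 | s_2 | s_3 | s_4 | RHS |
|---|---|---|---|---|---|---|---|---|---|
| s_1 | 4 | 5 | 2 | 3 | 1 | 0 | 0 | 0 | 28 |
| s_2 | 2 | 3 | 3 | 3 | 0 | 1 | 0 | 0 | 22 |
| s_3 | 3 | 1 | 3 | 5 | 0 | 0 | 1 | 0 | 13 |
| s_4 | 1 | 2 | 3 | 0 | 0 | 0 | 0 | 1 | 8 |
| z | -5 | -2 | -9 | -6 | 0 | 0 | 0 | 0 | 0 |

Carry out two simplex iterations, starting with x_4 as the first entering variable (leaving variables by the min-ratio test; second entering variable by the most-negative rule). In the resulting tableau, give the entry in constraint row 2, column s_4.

-2/5

Ratio test on column x_4 — row 1: 28/3 = 28/3; row 2: 22/3 = 22/3; row 3: 13/5 = 13/5; row 4: entry 0 ≤ 0. Minimum is 13/5 at row 3 (s_3 leaves); pivot element 5.
Divide row 3 by 5; eliminate column x_4 from the other rows.
Second iteration: most negative z-row entry is -27/5 in column x_3, so x_3 enters.
Ratio test on column x_3 — row 1: (101/5)/(1/5) = 101; row 2: (71/5)/(6/5) = 71/6; row 3: (13/5)/(3/5) = 13/3; row 4: 8/3 = 8/3. Minimum is 8/3 at row 4 (s_4 leaves); pivot element 3.
Divide row 4 by 3; eliminate column x_3 from the other rows.
After both pivots, the entry at constraint row 2, column s_4 is -2/5.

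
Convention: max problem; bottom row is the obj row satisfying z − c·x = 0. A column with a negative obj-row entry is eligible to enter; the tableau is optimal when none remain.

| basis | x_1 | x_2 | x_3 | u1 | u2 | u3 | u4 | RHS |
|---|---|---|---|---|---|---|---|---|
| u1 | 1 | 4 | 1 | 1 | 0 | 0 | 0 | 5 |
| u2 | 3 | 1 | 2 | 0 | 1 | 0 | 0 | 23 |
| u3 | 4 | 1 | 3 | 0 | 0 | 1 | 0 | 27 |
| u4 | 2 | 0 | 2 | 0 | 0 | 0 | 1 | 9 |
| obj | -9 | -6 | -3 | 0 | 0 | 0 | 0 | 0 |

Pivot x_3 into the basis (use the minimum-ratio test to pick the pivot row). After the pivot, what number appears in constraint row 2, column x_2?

1

Ratio test on column x_3 — row 1: 5/1 = 5; row 2: 23/2 = 23/2; row 3: 27/3 = 9; row 4: 9/2 = 9/2. Minimum is 9/2 at row 4 (u4 leaves); pivot element 2.
Divide row 4 by 2; eliminate column x_3 from the other rows.
Row 2 update in column x_2: 1 − 2·0 = 1.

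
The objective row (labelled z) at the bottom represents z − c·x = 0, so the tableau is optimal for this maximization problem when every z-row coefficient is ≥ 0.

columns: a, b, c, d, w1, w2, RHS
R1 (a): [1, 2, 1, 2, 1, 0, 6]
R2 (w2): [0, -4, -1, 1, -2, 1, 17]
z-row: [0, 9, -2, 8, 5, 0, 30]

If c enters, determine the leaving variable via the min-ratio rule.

a

Column c entries and ratios — a: 6/1 = 6; w2: -1 ≤ 0, skip.
Smallest ratio is 6 in the row of a, so a leaves.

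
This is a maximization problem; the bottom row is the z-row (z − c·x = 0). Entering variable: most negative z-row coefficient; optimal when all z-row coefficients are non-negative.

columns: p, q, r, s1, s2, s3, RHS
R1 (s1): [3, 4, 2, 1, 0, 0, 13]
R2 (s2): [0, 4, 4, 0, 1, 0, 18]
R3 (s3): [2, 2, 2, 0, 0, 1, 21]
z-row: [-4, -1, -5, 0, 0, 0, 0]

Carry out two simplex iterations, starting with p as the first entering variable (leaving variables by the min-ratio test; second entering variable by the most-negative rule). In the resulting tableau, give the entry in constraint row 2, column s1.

0

Ratio test on column p — row 1: 13/3 = 13/3; row 2: entry 0 ≤ 0; row 3: 21/2 = 21/2. Minimum is 13/3 at row 1 (s1 leaves); pivot element 3.
Divide row 1 by 3; eliminate column p from the other rows.
Second iteration: most negative z-row entry is -7/3 in column r, so r enters.
Ratio test on column r — row 1: (13/3)/(2/3) = 13/2; row 2: 18/4 = 9/2; row 3: (37/3)/(2/3) = 37/2. Minimum is 9/2 at row 2 (s2 leaves); pivot element 4.
Divide row 2 by 4; eliminate column r from the other rows.
After both pivots, the entry at constraint row 2, column s1 is 0.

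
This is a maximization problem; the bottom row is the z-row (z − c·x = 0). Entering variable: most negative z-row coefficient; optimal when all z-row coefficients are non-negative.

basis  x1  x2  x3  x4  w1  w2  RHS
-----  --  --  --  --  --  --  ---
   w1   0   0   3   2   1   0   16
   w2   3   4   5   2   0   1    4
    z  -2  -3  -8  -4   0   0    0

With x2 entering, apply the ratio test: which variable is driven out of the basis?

Column x2 entries and ratios — w1: 0 ≤ 0, skip; w2: 4/4 = 1.
Smallest ratio is 1 in the row of w2, so w2 leaves.

w2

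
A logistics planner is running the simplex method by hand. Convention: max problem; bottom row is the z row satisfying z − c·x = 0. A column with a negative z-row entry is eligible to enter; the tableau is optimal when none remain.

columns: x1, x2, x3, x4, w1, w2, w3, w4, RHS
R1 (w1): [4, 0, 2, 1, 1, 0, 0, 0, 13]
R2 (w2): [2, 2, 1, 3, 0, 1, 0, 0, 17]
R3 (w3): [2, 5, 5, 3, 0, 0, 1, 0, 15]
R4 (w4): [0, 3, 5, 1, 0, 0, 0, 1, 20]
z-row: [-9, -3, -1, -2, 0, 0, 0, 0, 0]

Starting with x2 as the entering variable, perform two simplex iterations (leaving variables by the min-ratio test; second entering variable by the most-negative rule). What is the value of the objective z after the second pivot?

687/20

Ratio test on column x2 — row 1: entry 0 ≤ 0; row 2: 17/2 = 17/2; row 3: 15/5 = 3; row 4: 20/3 = 20/3. Minimum is 3 at row 3 (w3 leaves); pivot element 5.
Pivot on row 3; the z-row RHS becomes 0 − (-3)·3 = 9.
Next entering variable (most negative z-row entry -39/5): x1.
Ratio test on column x1 — row 1: 13/4 = 13/4; row 2: 11/(6/5) = 55/6; row 3: 3/(2/5) = 15/2; row 4: entry -6/5 ≤ 0. Minimum is 13/4 at row 1 (w1 leaves); pivot element 4.
After the second pivot the z-row RHS is 9 − (-39/5)·(13/4) = 687/20.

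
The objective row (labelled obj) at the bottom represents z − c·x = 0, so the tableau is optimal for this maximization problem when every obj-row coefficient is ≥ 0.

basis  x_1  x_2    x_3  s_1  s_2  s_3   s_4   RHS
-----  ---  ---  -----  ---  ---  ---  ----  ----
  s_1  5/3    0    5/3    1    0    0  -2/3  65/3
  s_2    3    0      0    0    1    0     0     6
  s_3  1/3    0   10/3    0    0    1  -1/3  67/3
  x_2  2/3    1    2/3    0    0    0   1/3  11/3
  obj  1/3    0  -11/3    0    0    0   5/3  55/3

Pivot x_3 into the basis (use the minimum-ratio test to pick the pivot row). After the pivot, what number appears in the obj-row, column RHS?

77/2

Ratio test on column x_3 — row 1: (65/3)/(5/3) = 13; row 2: entry 0 ≤ 0; row 3: (67/3)/(10/3) = 67/10; row 4: (11/3)/(2/3) = 11/2. Minimum is 11/2 at row 4 (x_2 leaves); pivot element 2/3.
Divide row 4 by 2/3; eliminate column x_3 from the other rows.
obj-row update in column RHS: 55/3 − (-11/3)·(11/2) = 77/2.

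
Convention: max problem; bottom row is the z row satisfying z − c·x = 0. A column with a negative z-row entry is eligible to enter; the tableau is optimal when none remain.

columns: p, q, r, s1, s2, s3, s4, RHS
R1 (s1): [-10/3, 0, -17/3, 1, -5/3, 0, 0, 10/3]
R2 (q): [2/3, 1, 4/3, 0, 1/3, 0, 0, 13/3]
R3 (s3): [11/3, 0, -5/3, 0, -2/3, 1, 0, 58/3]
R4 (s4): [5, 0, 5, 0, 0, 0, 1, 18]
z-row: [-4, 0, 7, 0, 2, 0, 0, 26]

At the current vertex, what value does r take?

0

r is not in the basis, so in the current basic feasible solution r = 0.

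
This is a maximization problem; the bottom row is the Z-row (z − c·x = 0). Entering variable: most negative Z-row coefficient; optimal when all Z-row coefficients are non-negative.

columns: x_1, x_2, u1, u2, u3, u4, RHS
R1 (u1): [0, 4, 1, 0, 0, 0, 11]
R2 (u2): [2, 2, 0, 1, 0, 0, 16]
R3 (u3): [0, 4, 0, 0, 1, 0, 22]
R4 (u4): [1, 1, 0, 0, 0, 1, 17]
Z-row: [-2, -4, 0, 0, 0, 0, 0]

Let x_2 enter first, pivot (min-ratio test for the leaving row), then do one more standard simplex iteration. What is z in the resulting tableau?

Ratio test on column x_2 — row 1: 11/4 = 11/4; row 2: 16/2 = 8; row 3: 22/4 = 11/2; row 4: 17/1 = 17. Minimum is 11/4 at row 1 (u1 leaves); pivot element 4.
Pivot on row 1; the Z-row RHS becomes 0 − (-4)·(11/4) = 11.
Next entering variable (most negative Z-row entry -2): x_1.
Ratio test on column x_1 — row 1: entry 0 ≤ 0; row 2: (21/2)/2 = 21/4; row 3: entry 0 ≤ 0; row 4: (57/4)/1 = 57/4. Minimum is 21/4 at row 2 (u2 leaves); pivot element 2.
After the second pivot the Z-row RHS is 11 − (-2)·(21/4) = 43/2.

43/2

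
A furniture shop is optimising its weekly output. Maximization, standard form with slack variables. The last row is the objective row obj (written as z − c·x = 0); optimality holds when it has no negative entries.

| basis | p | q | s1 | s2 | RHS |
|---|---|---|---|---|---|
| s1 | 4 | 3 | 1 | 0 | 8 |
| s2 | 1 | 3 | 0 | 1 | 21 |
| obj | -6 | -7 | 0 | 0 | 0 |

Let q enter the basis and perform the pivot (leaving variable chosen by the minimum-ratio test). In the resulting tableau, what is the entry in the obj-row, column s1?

Ratio test on column q — row 1: 8/3 = 8/3; row 2: 21/3 = 7. Minimum is 8/3 at row 1 (s1 leaves); pivot element 3.
Divide row 1 by 3; eliminate column q from the other rows.
obj-row update in column s1: 0 − (-7)·(1/3) = 7/3.

7/3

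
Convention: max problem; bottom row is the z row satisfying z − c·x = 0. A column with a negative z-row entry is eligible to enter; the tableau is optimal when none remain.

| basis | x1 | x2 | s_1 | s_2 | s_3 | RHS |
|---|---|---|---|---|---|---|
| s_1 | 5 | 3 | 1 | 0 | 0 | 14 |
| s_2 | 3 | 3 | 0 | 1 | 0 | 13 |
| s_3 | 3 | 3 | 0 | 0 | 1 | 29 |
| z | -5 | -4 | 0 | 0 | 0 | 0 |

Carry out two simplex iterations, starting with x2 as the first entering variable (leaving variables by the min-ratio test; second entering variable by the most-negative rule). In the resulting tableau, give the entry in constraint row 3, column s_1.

Ratio test on column x2 — row 1: 14/3 = 14/3; row 2: 13/3 = 13/3; row 3: 29/3 = 29/3. Minimum is 13/3 at row 2 (s_2 leaves); pivot element 3.
Divide row 2 by 3; eliminate column x2 from the other rows.
Second iteration: most negative z-row entry is -1 in column x1, so x1 enters.
Ratio test on column x1 — row 1: 1/2 = 1/2; row 2: (13/3)/1 = 13/3; row 3: entry 0 ≤ 0. Minimum is 1/2 at row 1 (s_1 leaves); pivot element 2.
Divide row 1 by 2; eliminate column x1 from the other rows.
After both pivots, the entry at constraint row 3, column s_1 is 0.

0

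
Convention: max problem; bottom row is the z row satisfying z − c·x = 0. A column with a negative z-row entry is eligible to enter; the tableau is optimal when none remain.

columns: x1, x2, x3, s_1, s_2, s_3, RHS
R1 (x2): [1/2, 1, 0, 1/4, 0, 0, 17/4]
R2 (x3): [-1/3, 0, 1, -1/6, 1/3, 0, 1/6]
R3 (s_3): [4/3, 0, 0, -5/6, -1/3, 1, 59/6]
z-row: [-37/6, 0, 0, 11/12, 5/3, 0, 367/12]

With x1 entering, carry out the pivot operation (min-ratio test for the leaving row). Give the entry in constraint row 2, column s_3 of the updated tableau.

Ratio test on column x1 — row 1: (17/4)/(1/2) = 17/2; row 2: entry -1/3 ≤ 0; row 3: (59/6)/(4/3) = 59/8. Minimum is 59/8 at row 3 (s_3 leaves); pivot element 4/3.
Divide row 3 by 4/3; eliminate column x1 from the other rows.
Row 2 update in column s_3: 0 − (-1/3)·(3/4) = 1/4.

1/4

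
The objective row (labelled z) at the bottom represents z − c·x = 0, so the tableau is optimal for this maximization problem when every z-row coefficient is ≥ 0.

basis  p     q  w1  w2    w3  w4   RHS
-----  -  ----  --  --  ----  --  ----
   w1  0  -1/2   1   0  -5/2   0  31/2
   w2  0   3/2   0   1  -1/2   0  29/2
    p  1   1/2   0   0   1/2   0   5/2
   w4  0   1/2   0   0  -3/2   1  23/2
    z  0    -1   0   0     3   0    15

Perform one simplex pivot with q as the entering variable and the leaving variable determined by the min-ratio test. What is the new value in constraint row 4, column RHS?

Ratio test on column q — row 1: entry -1/2 ≤ 0; row 2: (29/2)/(3/2) = 29/3; row 3: (5/2)/(1/2) = 5; row 4: (23/2)/(1/2) = 23. Minimum is 5 at row 3 (p leaves); pivot element 1/2.
Divide row 3 by 1/2; eliminate column q from the other rows.
Row 4 update in column RHS: 23/2 − (1/2)·5 = 9.

9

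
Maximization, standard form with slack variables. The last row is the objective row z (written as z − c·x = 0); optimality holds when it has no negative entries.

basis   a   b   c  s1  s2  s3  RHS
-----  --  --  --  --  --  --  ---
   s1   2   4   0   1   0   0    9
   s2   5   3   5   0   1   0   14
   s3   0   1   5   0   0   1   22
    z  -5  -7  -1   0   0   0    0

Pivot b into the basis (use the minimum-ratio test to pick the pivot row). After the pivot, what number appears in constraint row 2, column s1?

-3/4

Ratio test on column b — row 1: 9/4 = 9/4; row 2: 14/3 = 14/3; row 3: 22/1 = 22. Minimum is 9/4 at row 1 (s1 leaves); pivot element 4.
Divide row 1 by 4; eliminate column b from the other rows.
Row 2 update in column s1: 0 − 3·(1/4) = -3/4.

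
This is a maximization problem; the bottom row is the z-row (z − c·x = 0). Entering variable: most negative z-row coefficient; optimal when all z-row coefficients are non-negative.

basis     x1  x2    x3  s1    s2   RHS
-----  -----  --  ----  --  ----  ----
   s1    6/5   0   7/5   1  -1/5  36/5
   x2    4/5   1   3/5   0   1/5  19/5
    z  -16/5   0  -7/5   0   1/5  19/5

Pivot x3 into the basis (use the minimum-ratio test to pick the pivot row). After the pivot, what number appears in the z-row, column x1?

-2

Ratio test on column x3 — row 1: (36/5)/(7/5) = 36/7; row 2: (19/5)/(3/5) = 19/3. Minimum is 36/7 at row 1 (s1 leaves); pivot element 7/5.
Divide row 1 by 7/5; eliminate column x3 from the other rows.
z-row update in column x1: -16/5 − (-7/5)·(6/7) = -2.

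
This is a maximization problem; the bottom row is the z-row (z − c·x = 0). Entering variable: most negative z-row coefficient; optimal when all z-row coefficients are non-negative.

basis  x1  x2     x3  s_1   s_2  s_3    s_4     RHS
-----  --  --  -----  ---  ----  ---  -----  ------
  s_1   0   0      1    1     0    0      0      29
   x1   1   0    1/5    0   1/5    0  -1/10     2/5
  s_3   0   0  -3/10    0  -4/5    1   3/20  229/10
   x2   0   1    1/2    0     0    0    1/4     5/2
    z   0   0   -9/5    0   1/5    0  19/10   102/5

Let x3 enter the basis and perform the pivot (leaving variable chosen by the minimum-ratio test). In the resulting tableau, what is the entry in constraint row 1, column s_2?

Ratio test on column x3 — row 1: 29/1 = 29; row 2: (2/5)/(1/5) = 2; row 3: entry -3/10 ≤ 0; row 4: (5/2)/(1/2) = 5. Minimum is 2 at row 2 (x1 leaves); pivot element 1/5.
Divide row 2 by 1/5; eliminate column x3 from the other rows.
Row 1 update in column s_2: 0 − 1·1 = -1.

-1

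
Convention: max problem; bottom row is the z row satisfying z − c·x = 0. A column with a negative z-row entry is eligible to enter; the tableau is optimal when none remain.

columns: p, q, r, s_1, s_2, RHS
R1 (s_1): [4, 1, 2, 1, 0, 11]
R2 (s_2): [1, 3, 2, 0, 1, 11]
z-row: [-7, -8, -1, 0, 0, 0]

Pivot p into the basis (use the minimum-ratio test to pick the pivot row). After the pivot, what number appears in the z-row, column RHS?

Ratio test on column p — row 1: 11/4 = 11/4; row 2: 11/1 = 11. Minimum is 11/4 at row 1 (s_1 leaves); pivot element 4.
Divide row 1 by 4; eliminate column p from the other rows.
z-row update in column RHS: 0 − (-7)·(11/4) = 77/4.

77/4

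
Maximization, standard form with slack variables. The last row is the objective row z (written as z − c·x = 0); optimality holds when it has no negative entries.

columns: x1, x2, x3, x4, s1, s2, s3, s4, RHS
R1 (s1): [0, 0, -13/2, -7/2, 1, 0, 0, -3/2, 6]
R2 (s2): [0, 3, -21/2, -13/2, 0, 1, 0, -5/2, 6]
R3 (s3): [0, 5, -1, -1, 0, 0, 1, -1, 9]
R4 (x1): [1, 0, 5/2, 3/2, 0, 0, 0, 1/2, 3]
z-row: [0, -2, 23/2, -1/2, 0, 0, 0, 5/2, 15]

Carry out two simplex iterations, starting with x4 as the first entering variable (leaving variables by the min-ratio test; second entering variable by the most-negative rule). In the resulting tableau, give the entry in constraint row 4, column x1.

2/3

Ratio test on column x4 — row 1: entry -7/2 ≤ 0; row 2: entry -13/2 ≤ 0; row 3: entry -1 ≤ 0; row 4: 3/(3/2) = 2. Minimum is 2 at row 4 (x1 leaves); pivot element 3/2.
Divide row 4 by 3/2; eliminate column x4 from the other rows.
Second iteration: most negative z-row entry is -2 in column x2, so x2 enters.
Ratio test on column x2 — row 1: entry 0 ≤ 0; row 2: 19/3 = 19/3; row 3: 11/5 = 11/5; row 4: entry 0 ≤ 0. Minimum is 11/5 at row 3 (s3 leaves); pivot element 5.
Divide row 3 by 5; eliminate column x2 from the other rows.
After both pivots, the entry at constraint row 4, column x1 is 2/3.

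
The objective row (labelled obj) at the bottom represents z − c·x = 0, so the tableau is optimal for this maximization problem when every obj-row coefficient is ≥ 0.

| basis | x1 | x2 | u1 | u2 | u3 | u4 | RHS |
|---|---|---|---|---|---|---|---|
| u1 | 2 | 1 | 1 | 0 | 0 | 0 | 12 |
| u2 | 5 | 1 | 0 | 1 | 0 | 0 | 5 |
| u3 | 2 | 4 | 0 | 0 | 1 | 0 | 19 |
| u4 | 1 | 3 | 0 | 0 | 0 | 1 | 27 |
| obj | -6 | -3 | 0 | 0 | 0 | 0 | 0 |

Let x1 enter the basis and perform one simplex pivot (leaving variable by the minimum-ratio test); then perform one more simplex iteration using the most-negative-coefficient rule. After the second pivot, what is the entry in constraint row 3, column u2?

Ratio test on column x1 — row 1: 12/2 = 6; row 2: 5/5 = 1; row 3: 19/2 = 19/2; row 4: 27/1 = 27. Minimum is 1 at row 2 (u2 leaves); pivot element 5.
Divide row 2 by 5; eliminate column x1 from the other rows.
Second iteration: most negative obj-row entry is -9/5 in column x2, so x2 enters.
Ratio test on column x2 — row 1: 10/(3/5) = 50/3; row 2: 1/(1/5) = 5; row 3: 17/(18/5) = 85/18; row 4: 26/(14/5) = 65/7. Minimum is 85/18 at row 3 (u3 leaves); pivot element 18/5.
Divide row 3 by 18/5; eliminate column x2 from the other rows.
After both pivots, the entry at constraint row 3, column u2 is -1/9.

-1/9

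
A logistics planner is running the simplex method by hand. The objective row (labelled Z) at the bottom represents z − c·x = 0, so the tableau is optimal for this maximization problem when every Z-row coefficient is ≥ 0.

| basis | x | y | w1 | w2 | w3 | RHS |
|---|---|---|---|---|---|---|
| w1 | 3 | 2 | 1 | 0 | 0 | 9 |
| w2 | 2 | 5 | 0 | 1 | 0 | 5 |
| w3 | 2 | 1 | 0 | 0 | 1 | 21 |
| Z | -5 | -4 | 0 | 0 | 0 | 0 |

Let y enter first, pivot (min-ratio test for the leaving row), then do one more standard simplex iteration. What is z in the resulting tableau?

Ratio test on column y — row 1: 9/2 = 9/2; row 2: 5/5 = 1; row 3: 21/1 = 21. Minimum is 1 at row 2 (w2 leaves); pivot element 5.
Pivot on row 2; the Z-row RHS becomes 0 − (-4)·1 = 4.
Next entering variable (most negative Z-row entry -17/5): x.
Ratio test on column x — row 1: 7/(11/5) = 35/11; row 2: 1/(2/5) = 5/2; row 3: 20/(8/5) = 25/2. Minimum is 5/2 at row 2 (y leaves); pivot element 2/5.
After the second pivot the Z-row RHS is 4 − (-17/5)·(5/2) = 25/2.

25/2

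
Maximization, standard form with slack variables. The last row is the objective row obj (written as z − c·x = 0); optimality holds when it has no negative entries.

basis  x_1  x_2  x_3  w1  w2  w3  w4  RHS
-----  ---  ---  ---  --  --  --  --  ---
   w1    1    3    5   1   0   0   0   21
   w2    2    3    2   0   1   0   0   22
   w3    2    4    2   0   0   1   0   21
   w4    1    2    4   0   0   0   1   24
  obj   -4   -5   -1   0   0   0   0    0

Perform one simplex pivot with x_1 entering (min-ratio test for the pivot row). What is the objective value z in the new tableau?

Ratio test on column x_1 — row 1: 21/1 = 21; row 2: 22/2 = 11; row 3: 21/2 = 21/2; row 4: 24/1 = 24. Minimum is 21/2 at row 3 (w3 leaves); pivot element 2.
Pivot on row 3; the obj-row RHS becomes 0 − (-4)·(21/2) = 42.

42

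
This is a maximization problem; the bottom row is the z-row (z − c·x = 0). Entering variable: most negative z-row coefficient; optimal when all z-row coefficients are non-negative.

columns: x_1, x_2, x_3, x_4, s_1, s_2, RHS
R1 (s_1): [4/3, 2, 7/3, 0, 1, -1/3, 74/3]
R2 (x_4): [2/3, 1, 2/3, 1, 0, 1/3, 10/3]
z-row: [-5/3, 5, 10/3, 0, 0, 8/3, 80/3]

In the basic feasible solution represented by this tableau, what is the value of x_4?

x_4 is basic (row 2); its value is the RHS of that row, 10/3.

10/3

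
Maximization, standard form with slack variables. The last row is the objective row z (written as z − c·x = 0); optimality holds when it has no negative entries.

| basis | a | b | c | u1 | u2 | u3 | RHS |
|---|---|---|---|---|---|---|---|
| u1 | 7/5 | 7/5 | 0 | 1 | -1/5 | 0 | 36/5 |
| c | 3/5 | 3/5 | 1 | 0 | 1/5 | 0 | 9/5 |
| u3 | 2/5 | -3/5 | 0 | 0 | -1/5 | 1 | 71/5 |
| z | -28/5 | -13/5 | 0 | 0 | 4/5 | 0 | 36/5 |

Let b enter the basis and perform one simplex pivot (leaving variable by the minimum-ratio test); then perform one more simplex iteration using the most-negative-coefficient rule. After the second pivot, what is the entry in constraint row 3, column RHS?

13

Ratio test on column b — row 1: (36/5)/(7/5) = 36/7; row 2: (9/5)/(3/5) = 3; row 3: entry -3/5 ≤ 0. Minimum is 3 at row 2 (c leaves); pivot element 3/5.
Divide row 2 by 3/5; eliminate column b from the other rows.
Second iteration: most negative z-row entry is -3 in column a, so a enters.
Ratio test on column a — row 1: entry 0 ≤ 0; row 2: 3/1 = 3; row 3: 16/1 = 16. Minimum is 3 at row 2 (b leaves); pivot element 1.
Divide row 2 by 1; eliminate column a from the other rows.
After both pivots, the entry at constraint row 3, column RHS is 13.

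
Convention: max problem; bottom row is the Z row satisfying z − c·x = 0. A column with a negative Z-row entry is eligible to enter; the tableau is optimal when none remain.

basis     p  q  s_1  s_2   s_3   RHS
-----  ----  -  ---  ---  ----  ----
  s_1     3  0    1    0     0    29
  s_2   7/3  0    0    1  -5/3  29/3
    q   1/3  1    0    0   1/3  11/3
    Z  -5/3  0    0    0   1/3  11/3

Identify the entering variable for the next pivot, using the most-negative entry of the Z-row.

p

Negative Z-row entries: p: -5/3.
The most negative is -5/3 in column p, so p enters.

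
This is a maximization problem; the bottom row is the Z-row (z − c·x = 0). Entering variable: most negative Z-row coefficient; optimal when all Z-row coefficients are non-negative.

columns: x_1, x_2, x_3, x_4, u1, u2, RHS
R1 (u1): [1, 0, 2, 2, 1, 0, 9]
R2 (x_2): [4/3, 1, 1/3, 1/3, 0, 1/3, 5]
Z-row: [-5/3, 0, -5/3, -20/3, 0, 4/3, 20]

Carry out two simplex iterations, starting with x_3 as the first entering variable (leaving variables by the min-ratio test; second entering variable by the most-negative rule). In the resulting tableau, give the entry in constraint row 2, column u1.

-1/6

Ratio test on column x_3 — row 1: 9/2 = 9/2; row 2: 5/(1/3) = 15. Minimum is 9/2 at row 1 (u1 leaves); pivot element 2.
Divide row 1 by 2; eliminate column x_3 from the other rows.
Second iteration: most negative Z-row entry is -5 in column x_4, so x_4 enters.
Ratio test on column x_4 — row 1: (9/2)/1 = 9/2; row 2: entry 0 ≤ 0. Minimum is 9/2 at row 1 (x_3 leaves); pivot element 1.
Divide row 1 by 1; eliminate column x_4 from the other rows.
After both pivots, the entry at constraint row 2, column u1 is -1/6.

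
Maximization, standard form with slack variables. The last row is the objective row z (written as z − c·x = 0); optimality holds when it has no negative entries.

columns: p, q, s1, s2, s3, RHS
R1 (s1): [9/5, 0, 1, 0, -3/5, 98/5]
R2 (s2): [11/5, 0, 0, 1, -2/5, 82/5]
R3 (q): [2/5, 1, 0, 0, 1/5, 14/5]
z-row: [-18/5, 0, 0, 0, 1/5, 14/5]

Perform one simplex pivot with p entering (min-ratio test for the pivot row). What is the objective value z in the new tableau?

Ratio test on column p — row 1: (98/5)/(9/5) = 98/9; row 2: (82/5)/(11/5) = 82/11; row 3: (14/5)/(2/5) = 7. Minimum is 7 at row 3 (q leaves); pivot element 2/5.
Pivot on row 3; the z-row RHS becomes 14/5 − (-18/5)·7 = 28.

28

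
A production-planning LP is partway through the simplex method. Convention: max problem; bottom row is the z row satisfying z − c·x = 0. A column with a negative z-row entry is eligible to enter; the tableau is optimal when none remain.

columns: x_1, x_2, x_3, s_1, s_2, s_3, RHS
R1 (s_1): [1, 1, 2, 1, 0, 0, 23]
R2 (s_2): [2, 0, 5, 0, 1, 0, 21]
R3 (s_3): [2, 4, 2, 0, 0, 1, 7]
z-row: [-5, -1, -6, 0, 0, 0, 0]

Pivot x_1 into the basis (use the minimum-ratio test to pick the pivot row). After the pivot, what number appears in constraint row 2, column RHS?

14

Ratio test on column x_1 — row 1: 23/1 = 23; row 2: 21/2 = 21/2; row 3: 7/2 = 7/2. Minimum is 7/2 at row 3 (s_3 leaves); pivot element 2.
Divide row 3 by 2; eliminate column x_1 from the other rows.
Row 2 update in column RHS: 21 − 2·(7/2) = 14.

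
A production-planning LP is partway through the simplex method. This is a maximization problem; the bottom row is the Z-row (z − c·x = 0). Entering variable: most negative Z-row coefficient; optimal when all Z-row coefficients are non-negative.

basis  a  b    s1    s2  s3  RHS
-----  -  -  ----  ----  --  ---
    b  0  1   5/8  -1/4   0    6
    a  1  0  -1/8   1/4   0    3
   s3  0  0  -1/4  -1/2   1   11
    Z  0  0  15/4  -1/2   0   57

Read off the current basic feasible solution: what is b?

6

b is basic (row 1); its value is the RHS of that row, 6.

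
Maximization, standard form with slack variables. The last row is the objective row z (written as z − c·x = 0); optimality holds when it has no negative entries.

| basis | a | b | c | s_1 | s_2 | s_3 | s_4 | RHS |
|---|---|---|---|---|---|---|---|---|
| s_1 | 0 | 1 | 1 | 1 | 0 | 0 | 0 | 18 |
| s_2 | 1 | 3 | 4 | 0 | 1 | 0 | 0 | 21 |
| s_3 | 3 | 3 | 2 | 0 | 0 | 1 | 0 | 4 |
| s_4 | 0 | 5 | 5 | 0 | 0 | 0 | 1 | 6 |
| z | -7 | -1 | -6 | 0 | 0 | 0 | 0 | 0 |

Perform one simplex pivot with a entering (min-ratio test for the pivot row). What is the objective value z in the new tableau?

28/3

Ratio test on column a — row 1: entry 0 ≤ 0; row 2: 21/1 = 21; row 3: 4/3 = 4/3; row 4: entry 0 ≤ 0. Minimum is 4/3 at row 3 (s_3 leaves); pivot element 3.
Pivot on row 3; the z-row RHS becomes 0 − (-7)·(4/3) = 28/3.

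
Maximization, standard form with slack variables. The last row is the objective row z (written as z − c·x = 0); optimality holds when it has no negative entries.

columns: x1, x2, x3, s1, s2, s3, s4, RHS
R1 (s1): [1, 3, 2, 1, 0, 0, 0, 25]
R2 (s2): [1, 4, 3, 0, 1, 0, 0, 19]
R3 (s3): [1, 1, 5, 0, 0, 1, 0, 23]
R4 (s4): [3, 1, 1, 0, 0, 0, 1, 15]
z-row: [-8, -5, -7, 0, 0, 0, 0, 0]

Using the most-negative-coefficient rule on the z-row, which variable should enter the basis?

x1

Negative z-row entries: x1: -8, x2: -5, x3: -7.
The most negative is -8 in column x1, so x1 enters.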